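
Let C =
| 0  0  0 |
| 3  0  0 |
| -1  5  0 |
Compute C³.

[[0, 0, 0], [0, 0, 0], [0, 0, 0]]

C is strictly triangular, hence nilpotent: C³ = 0, so C³ = 0.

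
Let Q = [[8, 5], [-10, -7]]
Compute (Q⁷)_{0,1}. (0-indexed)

tr Q = 1 and det Q = -6, so the characteristic polynomial is λ² − (1)λ + (-6) with roots -2 and 3.
Eigenvectors give P = [[-1, -1], [2, 1]] with P⁻¹ = [[1, 1], [-2, -1]], and Q = P·diag(-2, 3)·P⁻¹.
Then Q⁷ = P·diag(-128, 2187)·P⁻¹ = [[128, -2187], [-256, 2187]] · [[1, 1], [-2, -1]] = [[4502, 2315], [-4630, -2443]].

2315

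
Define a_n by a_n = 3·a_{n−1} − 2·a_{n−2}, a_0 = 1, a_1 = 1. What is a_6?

1

With companion matrix M = [[3, −2], [1, 0]], [a_n, a_{n−1}]ᵀ = M·[a_{n−1}, a_{n−2}]ᵀ, so [a_6, a_5]ᵀ = M⁵·[a_1, a_0]ᵀ.
M⁵ = [[63, −62], [31, −30]], giving [a_6, a_5]ᵀ = [[1], [1]].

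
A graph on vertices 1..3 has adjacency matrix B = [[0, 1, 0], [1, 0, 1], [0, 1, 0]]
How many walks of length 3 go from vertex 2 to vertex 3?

2

The number of length-3 walks from vertex 2 to vertex 3 is entry (2,3) of B³, where B is the adjacency matrix.
B² = [[1, 0, 1], [0, 2, 0], [1, 0, 1]]
B³ = [[0, 2, 0], [2, 0, 2], [0, 2, 0]]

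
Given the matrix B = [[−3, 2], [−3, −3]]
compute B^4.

[[−207, −72], [108, −207]]

B^2 = [[3, −12], [18, 3]]
B^3 = [[27, 42], [−63, 27]]
B^4 = [[−207, −72], [108, −207]]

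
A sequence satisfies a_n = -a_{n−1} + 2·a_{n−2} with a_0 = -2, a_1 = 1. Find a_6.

With companion matrix C = [[-1, 2], [1, 0]], [a_n, a_{n−1}]ᵀ = C·[a_{n−1}, a_{n−2}]ᵀ, so [a_6, a_5]ᵀ = C^5·[a_1, a_0]ᵀ.
C^5 = [[-21, 22], [11, -10]], giving [a_6, a_5]ᵀ = [[-65], [31]].

-65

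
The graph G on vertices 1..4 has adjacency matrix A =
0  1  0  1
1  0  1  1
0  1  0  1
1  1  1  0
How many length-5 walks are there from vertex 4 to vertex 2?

The number of length-5 walks from vertex 4 to vertex 2 is entry (4,2) of A⁵, where A is the adjacency matrix.
A² = [[2, 1, 2, 1], [1, 3, 1, 2], [2, 1, 2, 1], [1, 2, 1, 3]]
A³ = [[2, 5, 2, 5], [5, 4, 5, 5], [2, 5, 2, 5], [5, 5, 5, 4]]
A⁴ = [[10, 9, 10, 9], [9, 15, 9, 14], [10, 9, 10, 9], [9, 14, 9, 15]]
A⁵ = [[18, 29, 18, 29], [29, 32, 29, 33], [18, 29, 18, 29], [29, 33, 29, 32]]

33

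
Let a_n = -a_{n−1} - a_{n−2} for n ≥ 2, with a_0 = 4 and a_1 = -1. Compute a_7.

With companion matrix B = [[-1, -1], [1, 0]], [a_n, a_{n−1}]ᵀ = B·[a_{n−1}, a_{n−2}]ᵀ, so [a_7, a_6]ᵀ = B⁶·[a_1, a_0]ᵀ.
B⁶ = [[1, 0], [0, 1]], giving [a_7, a_6]ᵀ = [[-1], [4]].

-1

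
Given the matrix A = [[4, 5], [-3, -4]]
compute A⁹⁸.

[[1, 0], [0, 1]]

A² = I (check: tr A = 0 and det A = -1), so A⁹⁸ = I since 98 is even.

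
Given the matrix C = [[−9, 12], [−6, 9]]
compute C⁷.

[[−6561, 8748], [−4374, 6561]]

tr C = 0 and det C = −9, so the characteristic polynomial is λ² − (0)λ + (−9) with roots 3 and −3.
Eigenvectors give P = [[1, −2], [1, −1]] with P⁻¹ = [[−1, 2], [−1, 1]], and C = P·diag(3, −3)·P⁻¹.
Then C⁷ = P·diag(2187, −2187)·P⁻¹ = [[2187, 4374], [2187, 2187]] · [[−1, 2], [−1, 1]] = [[−6561, 8748], [−4374, 6561]].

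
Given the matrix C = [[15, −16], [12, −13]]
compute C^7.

[[8751, −8752], [6564, −6565]]

tr C = 2 and det C = −3, so the characteristic polynomial is λ² − (2)λ + (−3) with roots 3 and −1.
Eigenvectors give P = [[4, −1], [3, −1]] with P⁻¹ = [[1, −1], [3, −4]], and C = P·diag(3, −1)·P⁻¹.
Then C^7 = P·diag(2187, −1)·P⁻¹ = [[8748, 1], [6561, 1]] · [[1, −1], [3, −4]] = [[8751, −8752], [6564, −6565]].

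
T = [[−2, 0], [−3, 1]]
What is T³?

tr T = −1 and det T = −2, so the characteristic polynomial is λ² − (−1)λ + (−2) with roots −2 and 1.
Eigenvectors give P = [[−1, 0], [−1, −1]] with P⁻¹ = [[−1, 0], [1, −1]], and T = P·diag(−2, 1)·P⁻¹.
Then T³ = P·diag(−8, 1)·P⁻¹ = [[8, 0], [8, −1]] · [[−1, 0], [1, −1]] = [[−8, 0], [−9, 1]].

[[−8, 0], [−9, 1]]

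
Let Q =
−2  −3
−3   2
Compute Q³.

Q² = [[13, 0], [0, 13]]
Q³ = [[−26, −39], [−39, 26]]

[[−26, −39], [−39, 26]]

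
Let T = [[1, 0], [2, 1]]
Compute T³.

[[1, 0], [6, 1]]

T = I + N where N = [[0, 0], [2, 0]] is strictly lower-triangular, so N² = 0.
(I + N)³ = I + 3·N = [[1, 0], [6, 1]].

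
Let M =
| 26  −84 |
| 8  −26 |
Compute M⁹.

tr M = 0 and det M = −4, so the characteristic polynomial is λ² − (0)λ + (−4) with roots −2 and 2.
Eigenvectors give P = [[3, −7], [1, −2]] with P⁻¹ = [[−2, 7], [−1, 3]], and M = P·diag(−2, 2)·P⁻¹.
Then M⁹ = P·diag(−512, 512)·P⁻¹ = [[−1536, −3584], [−512, −1024]] · [[−2, 7], [−1, 3]] = [[6656, −21504], [2048, −6656]].

[[6656, −21504], [2048, −6656]]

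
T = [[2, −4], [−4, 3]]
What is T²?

[[20, −20], [−20, 25]]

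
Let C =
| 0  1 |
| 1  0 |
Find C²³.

C² = I (check: tr C = 0 and det C = -1), so C²³ = C since 23 is odd.

[[0, 1], [1, 0]]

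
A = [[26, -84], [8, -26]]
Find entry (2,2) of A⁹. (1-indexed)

tr A = 0 and det A = -4, so the characteristic polynomial is λ² − (0)λ + (-4) with roots 2 and -2.
Eigenvectors give P = [[7, 3], [2, 1]] with P⁻¹ = [[1, -3], [-2, 7]], and A = P·diag(2, -2)·P⁻¹.
Then A⁹ = P·diag(512, -512)·P⁻¹ = [[3584, -1536], [1024, -512]] · [[1, -3], [-2, 7]] = [[6656, -21504], [2048, -6656]].

-6656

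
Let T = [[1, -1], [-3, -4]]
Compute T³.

[[-5, -16], [-48, -85]]

T² = [[4, 3], [9, 19]]
T³ = [[-5, -16], [-48, -85]]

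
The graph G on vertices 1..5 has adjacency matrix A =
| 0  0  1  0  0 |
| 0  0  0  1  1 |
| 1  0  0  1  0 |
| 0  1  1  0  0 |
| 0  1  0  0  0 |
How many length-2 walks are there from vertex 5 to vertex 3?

The number of length-2 walks from vertex 5 to vertex 3 is entry (5,3) of A², where A is the adjacency matrix.
A² = [[1, 0, 0, 1, 0], [0, 2, 1, 0, 0], [0, 1, 2, 0, 0], [1, 0, 0, 2, 1], [0, 0, 0, 1, 1]]

0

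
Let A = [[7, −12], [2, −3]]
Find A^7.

tr A = 4 and det A = 3, so the characteristic polynomial is λ² − (4)λ + (3) with roots 3 and 1.
Eigenvectors give P = [[−3, 2], [−1, 1]] with P⁻¹ = [[−1, 2], [−1, 3]], and A = P·diag(3, 1)·P⁻¹.
Then A^7 = P·diag(2187, 1)·P⁻¹ = [[−6561, 2], [−2187, 1]] · [[−1, 2], [−1, 3]] = [[6559, −13116], [2186, −4371]].

[[6559, −13116], [2186, −4371]]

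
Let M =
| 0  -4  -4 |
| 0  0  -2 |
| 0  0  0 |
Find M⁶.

[[0, 0, 0], [0, 0, 0], [0, 0, 0]]

M is strictly triangular, hence nilpotent: M³ = 0, so M⁶ = 0.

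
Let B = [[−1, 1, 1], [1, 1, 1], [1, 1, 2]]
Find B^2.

[[3, 1, 2], [1, 3, 4], [2, 4, 6]]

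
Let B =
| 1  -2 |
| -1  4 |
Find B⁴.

B² = [[3, -10], [-5, 18]]
B³ = [[13, -46], [-23, 82]]
B⁴ = [[59, -210], [-105, 374]]

[[59, -210], [-105, 374]]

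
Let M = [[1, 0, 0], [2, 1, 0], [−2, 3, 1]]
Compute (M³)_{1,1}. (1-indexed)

M = I + N where N = [[0, 0, 0], [2, 0, 0], [−2, 3, 0]] is strictly lower-triangular, so N³ = 0.
(I + N)³ = I + 3·N + 3·N² = [[1, 0, 0], [6, 1, 0], [12, 9, 1]].

1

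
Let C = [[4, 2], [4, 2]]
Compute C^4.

[[864, 432], [864, 432]]

C^2 = [[24, 12], [24, 12]]
C^3 = [[144, 72], [144, 72]]
C^4 = [[864, 432], [864, 432]]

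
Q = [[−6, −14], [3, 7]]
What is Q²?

Q² = Q (a projection; rank 1, trace 1), so Q² = Q.

[[−6, −14], [3, 7]]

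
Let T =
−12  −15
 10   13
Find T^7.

tr T = 1 and det T = −6, so the characteristic polynomial is λ² − (1)λ + (−6) with roots 3 and −2.
Eigenvectors give P = [[1, 3], [−1, −2]] with P⁻¹ = [[−2, −3], [1, 1]], and T = P·diag(3, −2)·P⁻¹.
Then T^7 = P·diag(2187, −128)·P⁻¹ = [[2187, −384], [−2187, 256]] · [[−2, −3], [1, 1]] = [[−4758, −6945], [4630, 6817]].

[[−4758, −6945], [4630, 6817]]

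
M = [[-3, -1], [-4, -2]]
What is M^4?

[[269, 105], [420, 164]]

M^2 = [[13, 5], [20, 8]]
M^3 = [[-59, -23], [-92, -36]]
M^4 = [[269, 105], [420, 164]]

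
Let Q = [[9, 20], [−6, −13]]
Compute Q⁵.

[[1209, 2420], [−726, −1453]]

tr Q = −4 and det Q = 3, so the characteristic polynomial is λ² − (−4)λ + (3) with roots −3 and −1.
Eigenvectors give P = [[5, −2], [−3, 1]] with P⁻¹ = [[−1, −2], [−3, −5]], and Q = P·diag(−3, −1)·P⁻¹.
Then Q⁵ = P·diag(−243, −1)·P⁻¹ = [[−1215, 2], [729, −1]] · [[−1, −2], [−3, −5]] = [[1209, 2420], [−726, −1453]].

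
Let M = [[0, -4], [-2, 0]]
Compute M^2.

[[8, 0], [0, 8]]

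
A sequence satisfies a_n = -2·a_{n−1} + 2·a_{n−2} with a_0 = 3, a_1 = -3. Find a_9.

-12720

With companion matrix A = [[-2, 2], [1, 0]], [a_n, a_{n−1}]ᵀ = A·[a_{n−1}, a_{n−2}]ᵀ, so [a_9, a_8]ᵀ = A⁸·[a_1, a_0]ᵀ.
A⁸ = [[2448, -1792], [-896, 656]], giving [a_9, a_8]ᵀ = [[-12720], [4656]].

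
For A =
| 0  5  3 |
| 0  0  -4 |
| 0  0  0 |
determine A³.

A is strictly triangular, hence nilpotent: A³ = 0, so A³ = 0.

[[0, 0, 0], [0, 0, 0], [0, 0, 0]]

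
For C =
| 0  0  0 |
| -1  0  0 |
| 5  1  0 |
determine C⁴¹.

[[0, 0, 0], [0, 0, 0], [0, 0, 0]]

C is strictly triangular, hence nilpotent: C³ = 0, so C⁴¹ = 0.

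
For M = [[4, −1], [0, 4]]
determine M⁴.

[[256, −256], [0, 256]]

M² = [[16, −8], [0, 16]]
M³ = [[64, −48], [0, 64]]
M⁴ = [[256, −256], [0, 256]]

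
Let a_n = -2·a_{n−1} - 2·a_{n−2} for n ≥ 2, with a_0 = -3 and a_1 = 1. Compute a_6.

With companion matrix T = [[-2, -2], [1, 0]], [a_n, a_{n−1}]ᵀ = T·[a_{n−1}, a_{n−2}]ᵀ, so [a_6, a_5]ᵀ = T^5·[a_1, a_0]ᵀ.
T^5 = [[8, 8], [-4, 0]], giving [a_6, a_5]ᵀ = [[-16], [-4]].

-16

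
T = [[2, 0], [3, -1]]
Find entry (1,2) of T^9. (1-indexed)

tr T = 1 and det T = -2, so the characteristic polynomial is λ² − (1)λ + (-2) with roots -1 and 2.
Eigenvectors give P = [[0, 1], [-1, 1]] with P⁻¹ = [[1, -1], [1, 0]], and T = P·diag(-1, 2)·P⁻¹.
Then T^9 = P·diag(-1, 512)·P⁻¹ = [[0, 512], [1, 512]] · [[1, -1], [1, 0]] = [[512, 0], [513, -1]].

0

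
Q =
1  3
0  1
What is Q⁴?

Q² = [[1, 6], [0, 1]]
Q³ = [[1, 9], [0, 1]]
Q⁴ = [[1, 12], [0, 1]]

[[1, 12], [0, 1]]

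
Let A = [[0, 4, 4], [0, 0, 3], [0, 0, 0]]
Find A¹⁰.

[[0, 0, 0], [0, 0, 0], [0, 0, 0]]

A is strictly triangular, hence nilpotent: A³ = 0, so A¹⁰ = 0.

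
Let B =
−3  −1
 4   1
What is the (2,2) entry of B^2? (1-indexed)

−3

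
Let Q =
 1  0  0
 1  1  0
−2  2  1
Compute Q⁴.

[[1, 0, 0], [4, 1, 0], [4, 8, 1]]

Q = I + N where N = [[0, 0, 0], [1, 0, 0], [−2, 2, 0]] is strictly lower-triangular, so N³ = 0.
(I + N)⁴ = I + 4·N + 6·N² = [[1, 0, 0], [4, 1, 0], [4, 8, 1]].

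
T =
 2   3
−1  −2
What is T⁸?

[[1, 0], [0, 1]]

T² = I (check: tr T = 0 and det T = −1), so T⁸ = I since 8 is even.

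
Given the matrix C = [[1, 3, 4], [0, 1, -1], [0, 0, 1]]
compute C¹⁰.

C = I + N where N = [[0, 3, 4], [0, 0, -1], [0, 0, 0]] is strictly upper-triangular, so N³ = 0.
(I + N)¹⁰ = I + 10·N + 45·N² = [[1, 30, -95], [0, 1, -10], [0, 0, 1]].

[[1, 30, -95], [0, 1, -10], [0, 0, 1]]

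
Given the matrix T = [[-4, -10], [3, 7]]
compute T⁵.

tr T = 3 and det T = 2, so the characteristic polynomial is λ² − (3)λ + (2) with roots 2 and 1.
Eigenvectors give P = [[-5, -2], [3, 1]] with P⁻¹ = [[1, 2], [-3, -5]], and T = P·diag(2, 1)·P⁻¹.
Then T⁵ = P·diag(32, 1)·P⁻¹ = [[-160, -2], [96, 1]] · [[1, 2], [-3, -5]] = [[-154, -310], [93, 187]].

[[-154, -310], [93, 187]]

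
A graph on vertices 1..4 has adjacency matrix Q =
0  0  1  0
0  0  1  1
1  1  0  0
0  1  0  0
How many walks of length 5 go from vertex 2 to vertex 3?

The number of length-5 walks from vertex 2 to vertex 3 is entry (2,3) of Q⁵, where Q is the adjacency matrix.
Q² = [[1, 1, 0, 0], [1, 2, 0, 0], [0, 0, 2, 1], [0, 0, 1, 1]]
Q³ = [[0, 0, 2, 1], [0, 0, 3, 2], [2, 3, 0, 0], [1, 2, 0, 0]]
Q⁴ = [[2, 3, 0, 0], [3, 5, 0, 0], [0, 0, 5, 3], [0, 0, 3, 2]]
Q⁵ = [[0, 0, 5, 3], [0, 0, 8, 5], [5, 8, 0, 0], [3, 5, 0, 0]]

8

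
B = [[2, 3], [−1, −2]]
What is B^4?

B² = I (check: tr B = 0 and det B = −1), so B^4 = I since 4 is even.

[[1, 0], [0, 1]]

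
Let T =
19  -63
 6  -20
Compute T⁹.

[[3079, -10773], [1026, -3590]]

tr T = -1 and det T = -2, so the characteristic polynomial is λ² − (-1)λ + (-2) with roots -2 and 1.
Eigenvectors give P = [[3, -7], [1, -2]] with P⁻¹ = [[-2, 7], [-1, 3]], and T = P·diag(-2, 1)·P⁻¹.
Then T⁹ = P·diag(-512, 1)·P⁻¹ = [[-1536, -7], [-512, -2]] · [[-2, 7], [-1, 3]] = [[3079, -10773], [1026, -3590]].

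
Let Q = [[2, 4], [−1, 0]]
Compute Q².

[[0, 8], [−2, −4]]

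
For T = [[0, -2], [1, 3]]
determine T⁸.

tr T = 3 and det T = 2, so the characteristic polynomial is λ² − (3)λ + (2) with roots 2 and 1.
Eigenvectors give P = [[1, 2], [-1, -1]] with P⁻¹ = [[-1, -2], [1, 1]], and T = P·diag(2, 1)·P⁻¹.
Then T⁸ = P·diag(256, 1)·P⁻¹ = [[256, 2], [-256, -1]] · [[-1, -2], [1, 1]] = [[-254, -510], [255, 511]].

[[-254, -510], [255, 511]]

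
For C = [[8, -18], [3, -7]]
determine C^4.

[[46, -90], [15, -29]]

tr C = 1 and det C = -2, so the characteristic polynomial is λ² − (1)λ + (-2) with roots -1 and 2.
Eigenvectors give P = [[2, -3], [1, -1]] with P⁻¹ = [[-1, 3], [-1, 2]], and C = P·diag(-1, 2)·P⁻¹.
Then C^4 = P·diag(1, 16)·P⁻¹ = [[2, -48], [1, -16]] · [[-1, 3], [-1, 2]] = [[46, -90], [15, -29]].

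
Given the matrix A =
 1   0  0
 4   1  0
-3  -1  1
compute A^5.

A = I + N where N = [[0, 0, 0], [4, 0, 0], [-3, -1, 0]] is strictly lower-triangular, so N^3 = 0.
(I + N)^5 = I + 5·N + 10·N^2 = [[1, 0, 0], [20, 1, 0], [-55, -5, 1]].

[[1, 0, 0], [20, 1, 0], [-55, -5, 1]]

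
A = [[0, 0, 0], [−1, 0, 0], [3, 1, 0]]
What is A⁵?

A is strictly triangular, hence nilpotent: A³ = 0, so A⁵ = 0.

[[0, 0, 0], [0, 0, 0], [0, 0, 0]]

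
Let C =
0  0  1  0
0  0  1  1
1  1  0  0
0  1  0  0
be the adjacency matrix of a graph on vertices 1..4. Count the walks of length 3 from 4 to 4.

The number of length-3 walks from vertex 4 to vertex 4 is entry (4,4) of C³, where C is the adjacency matrix.
C² = [[1, 1, 0, 0], [1, 2, 0, 0], [0, 0, 2, 1], [0, 0, 1, 1]]
C³ = [[0, 0, 2, 1], [0, 0, 3, 2], [2, 3, 0, 0], [1, 2, 0, 0]]

0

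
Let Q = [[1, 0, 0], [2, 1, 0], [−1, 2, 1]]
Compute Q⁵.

Q = I + N where N = [[0, 0, 0], [2, 0, 0], [−1, 2, 0]] is strictly lower-triangular, so N³ = 0.
(I + N)⁵ = I + 5·N + 10·N² = [[1, 0, 0], [10, 1, 0], [35, 10, 1]].

[[1, 0, 0], [10, 1, 0], [35, 10, 1]]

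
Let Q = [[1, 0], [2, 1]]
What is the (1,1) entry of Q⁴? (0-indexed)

1

Q = I + N where N = [[0, 0], [2, 0]] is strictly lower-triangular, so N² = 0.
(I + N)⁴ = I + 4·N = [[1, 0], [8, 1]].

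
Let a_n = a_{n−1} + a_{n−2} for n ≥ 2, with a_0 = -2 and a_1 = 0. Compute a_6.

With companion matrix T = [[1, 1], [1, 0]], [a_n, a_{n−1}]ᵀ = T·[a_{n−1}, a_{n−2}]ᵀ, so [a_6, a_5]ᵀ = T^5·[a_1, a_0]ᵀ.
T^5 = [[8, 5], [5, 3]], giving [a_6, a_5]ᵀ = [[-10], [-6]].

-10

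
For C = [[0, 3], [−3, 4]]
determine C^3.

[[−36, 21], [−21, −8]]

C^2 = [[−9, 12], [−12, 7]]
C^3 = [[−36, 21], [−21, −8]]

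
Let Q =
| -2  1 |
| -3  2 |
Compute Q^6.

[[1, 0], [0, 1]]

Q² = I (check: tr Q = 0 and det Q = -1), so Q^6 = I since 6 is even.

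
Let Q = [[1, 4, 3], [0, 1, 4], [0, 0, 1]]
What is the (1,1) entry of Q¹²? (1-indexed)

1

Q = I + N where N = [[0, 4, 3], [0, 0, 4], [0, 0, 0]] is strictly upper-triangular, so N³ = 0.
(I + N)¹² = I + 12·N + 66·N² = [[1, 48, 1092], [0, 1, 48], [0, 0, 1]].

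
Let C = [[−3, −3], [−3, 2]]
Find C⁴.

C² = [[18, 3], [3, 13]]
C³ = [[−63, −48], [−48, 17]]
C⁴ = [[333, 93], [93, 178]]

[[333, 93], [93, 178]]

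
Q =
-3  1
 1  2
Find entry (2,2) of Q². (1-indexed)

5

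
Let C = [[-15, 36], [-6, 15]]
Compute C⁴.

tr C = 0 and det C = -9, so the characteristic polynomial is λ² − (0)λ + (-9) with roots -3 and 3.
Eigenvectors give P = [[3, 2], [1, 1]] with P⁻¹ = [[1, -2], [-1, 3]], and C = P·diag(-3, 3)·P⁻¹.
Then C⁴ = P·diag(81, 81)·P⁻¹ = [[243, 162], [81, 81]] · [[1, -2], [-1, 3]] = [[81, 0], [0, 81]].

[[81, 0], [0, 81]]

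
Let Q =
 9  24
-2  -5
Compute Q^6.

[[2913, 8736], [-728, -2183]]

tr Q = 4 and det Q = 3, so the characteristic polynomial is λ² − (4)λ + (3) with roots 1 and 3.
Eigenvectors give P = [[3, -4], [-1, 1]] with P⁻¹ = [[-1, -4], [-1, -3]], and Q = P·diag(1, 3)·P⁻¹.
Then Q^6 = P·diag(1, 729)·P⁻¹ = [[3, -2916], [-1, 729]] · [[-1, -4], [-1, -3]] = [[2913, 8736], [-728, -2183]].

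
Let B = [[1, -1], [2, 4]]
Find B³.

tr B = 5 and det B = 6, so the characteristic polynomial is λ² − (5)λ + (6) with roots 3 and 2.
Eigenvectors give P = [[-1, -1], [2, 1]] with P⁻¹ = [[1, 1], [-2, -1]], and B = P·diag(3, 2)·P⁻¹.
Then B³ = P·diag(27, 8)·P⁻¹ = [[-27, -8], [54, 8]] · [[1, 1], [-2, -1]] = [[-11, -19], [38, 46]].

[[-11, -19], [38, 46]]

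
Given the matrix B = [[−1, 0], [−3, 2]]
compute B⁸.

[[1, 0], [−255, 256]]

tr B = 1 and det B = −2, so the characteristic polynomial is λ² − (1)λ + (−2) with roots −1 and 2.
Eigenvectors give P = [[−1, 0], [−1, −1]] with P⁻¹ = [[−1, 0], [1, −1]], and B = P·diag(−1, 2)·P⁻¹.
Then B⁸ = P·diag(1, 256)·P⁻¹ = [[−1, 0], [−1, −256]] · [[−1, 0], [1, −1]] = [[1, 0], [−255, 256]].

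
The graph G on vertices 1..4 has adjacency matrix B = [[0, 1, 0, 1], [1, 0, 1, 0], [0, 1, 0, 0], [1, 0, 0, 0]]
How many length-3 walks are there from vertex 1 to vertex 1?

The number of length-3 walks from vertex 1 to vertex 1 is entry (1,1) of B³, where B is the adjacency matrix.
B² = [[2, 0, 1, 0], [0, 2, 0, 1], [1, 0, 1, 0], [0, 1, 0, 1]]
B³ = [[0, 3, 0, 2], [3, 0, 2, 0], [0, 2, 0, 1], [2, 0, 1, 0]]

0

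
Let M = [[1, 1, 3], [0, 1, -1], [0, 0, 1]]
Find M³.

[[1, 3, 6], [0, 1, -3], [0, 0, 1]]

M = I + N where N = [[0, 1, 3], [0, 0, -1], [0, 0, 0]] is strictly upper-triangular, so N³ = 0.
(I + N)³ = I + 3·N + 3·N² = [[1, 3, 6], [0, 1, -3], [0, 0, 1]].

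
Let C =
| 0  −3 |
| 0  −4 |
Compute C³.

C² = [[0, 12], [0, 16]]
C³ = [[0, −48], [0, −64]]

[[0, −48], [0, −64]]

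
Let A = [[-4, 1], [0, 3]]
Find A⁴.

[[256, -25], [0, 81]]

A² = [[16, -1], [0, 9]]
A³ = [[-64, 13], [0, 27]]
A⁴ = [[256, -25], [0, 81]]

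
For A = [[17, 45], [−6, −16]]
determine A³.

tr A = 1 and det A = −2, so the characteristic polynomial is λ² − (1)λ + (−2) with roots −1 and 2.
Eigenvectors give P = [[−5, −3], [2, 1]] with P⁻¹ = [[1, 3], [−2, −5]], and A = P·diag(−1, 2)·P⁻¹.
Then A³ = P·diag(−1, 8)·P⁻¹ = [[5, −24], [−2, 8]] · [[1, 3], [−2, −5]] = [[53, 135], [−18, −46]].

[[53, 135], [−18, −46]]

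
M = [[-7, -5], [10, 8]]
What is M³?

tr M = 1 and det M = -6, so the characteristic polynomial is λ² − (1)λ + (-6) with roots 3 and -2.
Eigenvectors give P = [[-1, 1], [2, -1]] with P⁻¹ = [[1, 1], [2, 1]], and M = P·diag(3, -2)·P⁻¹.
Then M³ = P·diag(27, -8)·P⁻¹ = [[-27, -8], [54, 8]] · [[1, 1], [2, 1]] = [[-43, -35], [70, 62]].

[[-43, -35], [70, 62]]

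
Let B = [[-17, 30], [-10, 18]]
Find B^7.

tr B = 1 and det B = -6, so the characteristic polynomial is λ² − (1)λ + (-6) with roots -2 and 3.
Eigenvectors give P = [[2, -3], [1, -2]] with P⁻¹ = [[2, -3], [1, -2]], and B = P·diag(-2, 3)·P⁻¹.
Then B^7 = P·diag(-128, 2187)·P⁻¹ = [[-256, -6561], [-128, -4374]] · [[2, -3], [1, -2]] = [[-7073, 13890], [-4630, 9132]].

[[-7073, 13890], [-4630, 9132]]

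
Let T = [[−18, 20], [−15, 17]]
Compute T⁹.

[[−80268, 80780], [−60585, 61097]]

tr T = −1 and det T = −6, so the characteristic polynomial is λ² − (−1)λ + (−6) with roots −3 and 2.
Eigenvectors give P = [[−4, 1], [−3, 1]] with P⁻¹ = [[−1, 1], [−3, 4]], and T = P·diag(−3, 2)·P⁻¹.
Then T⁹ = P·diag(−19683, 512)·P⁻¹ = [[78732, 512], [59049, 512]] · [[−1, 1], [−3, 4]] = [[−80268, 80780], [−60585, 61097]].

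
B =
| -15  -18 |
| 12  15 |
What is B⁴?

[[81, 0], [0, 81]]

tr B = 0 and det B = -9, so the characteristic polynomial is λ² − (0)λ + (-9) with roots -3 and 3.
Eigenvectors give P = [[3, -1], [-2, 1]] with P⁻¹ = [[1, 1], [2, 3]], and B = P·diag(-3, 3)·P⁻¹.
Then B⁴ = P·diag(81, 81)·P⁻¹ = [[243, -81], [-162, 81]] · [[1, 1], [2, 3]] = [[81, 0], [0, 81]].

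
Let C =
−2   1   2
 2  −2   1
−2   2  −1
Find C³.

[[6, −8, 9], [34, −24, −13], [−34, 24, 13]]

C² = [[2, 0, −5], [−10, 8, 1], [10, −8, −1]]
C³ = [[6, −8, 9], [34, −24, −13], [−34, 24, 13]]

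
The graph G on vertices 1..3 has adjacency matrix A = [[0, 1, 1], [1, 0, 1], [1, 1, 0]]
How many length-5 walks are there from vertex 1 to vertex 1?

10

The number of length-5 walks from vertex 1 to vertex 1 is entry (1,1) of A⁵, where A is the adjacency matrix.
A² = [[2, 1, 1], [1, 2, 1], [1, 1, 2]]
A³ = [[2, 3, 3], [3, 2, 3], [3, 3, 2]]
A⁴ = [[6, 5, 5], [5, 6, 5], [5, 5, 6]]
A⁵ = [[10, 11, 11], [11, 10, 11], [11, 11, 10]]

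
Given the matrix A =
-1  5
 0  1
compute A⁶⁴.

A² = I (check: tr A = 0 and det A = -1), so A⁶⁴ = I since 64 is even.

[[1, 0], [0, 1]]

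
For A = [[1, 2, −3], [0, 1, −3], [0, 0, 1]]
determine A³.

A = I + N where N = [[0, 2, −3], [0, 0, −3], [0, 0, 0]] is strictly upper-triangular, so N³ = 0.
(I + N)³ = I + 3·N + 3·N² = [[1, 6, −27], [0, 1, −9], [0, 0, 1]].

[[1, 6, −27], [0, 1, −9], [0, 0, 1]]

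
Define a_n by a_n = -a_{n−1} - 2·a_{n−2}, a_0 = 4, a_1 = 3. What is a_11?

-19

With companion matrix T = [[-1, -2], [1, 0]], [a_n, a_{n−1}]ᵀ = T·[a_{n−1}, a_{n−2}]ᵀ, so [a_11, a_10]ᵀ = T¹⁰·[a_1, a_0]ᵀ.
T¹⁰ = [[23, -22], [11, 34]], giving [a_11, a_10]ᵀ = [[-19], [169]].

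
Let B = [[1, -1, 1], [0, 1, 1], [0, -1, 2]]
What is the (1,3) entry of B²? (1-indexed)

2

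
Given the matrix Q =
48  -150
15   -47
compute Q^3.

tr Q = 1 and det Q = -6, so the characteristic polynomial is λ² − (1)λ + (-6) with roots -2 and 3.
Eigenvectors give P = [[-3, -10], [-1, -3]] with P⁻¹ = [[3, -10], [-1, 3]], and Q = P·diag(-2, 3)·P⁻¹.
Then Q^3 = P·diag(-8, 27)·P⁻¹ = [[24, -270], [8, -81]] · [[3, -10], [-1, 3]] = [[342, -1050], [105, -323]].

[[342, -1050], [105, -323]]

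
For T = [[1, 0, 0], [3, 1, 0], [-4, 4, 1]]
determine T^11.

T = I + N where N = [[0, 0, 0], [3, 0, 0], [-4, 4, 0]] is strictly lower-triangular, so N^3 = 0.
(I + N)^11 = I + 11·N + 55·N^2 = [[1, 0, 0], [33, 1, 0], [616, 44, 1]].

[[1, 0, 0], [33, 1, 0], [616, 44, 1]]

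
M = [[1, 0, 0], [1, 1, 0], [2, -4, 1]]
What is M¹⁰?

M = I + N where N = [[0, 0, 0], [1, 0, 0], [2, -4, 0]] is strictly lower-triangular, so N³ = 0.
(I + N)¹⁰ = I + 10·N + 45·N² = [[1, 0, 0], [10, 1, 0], [-160, -40, 1]].

[[1, 0, 0], [10, 1, 0], [-160, -40, 1]]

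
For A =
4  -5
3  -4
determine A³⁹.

[[4, -5], [3, -4]]

A² = I (check: tr A = 0 and det A = -1), so A³⁹ = A since 39 is odd.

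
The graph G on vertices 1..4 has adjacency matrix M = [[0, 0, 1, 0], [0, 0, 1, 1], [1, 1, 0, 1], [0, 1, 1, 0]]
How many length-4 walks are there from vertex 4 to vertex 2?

The number of length-4 walks from vertex 4 to vertex 2 is entry (4,2) of M⁴, where M is the adjacency matrix.
M² = [[1, 1, 0, 1], [1, 2, 1, 1], [0, 1, 3, 1], [1, 1, 1, 2]]
M³ = [[0, 1, 3, 1], [1, 2, 4, 3], [3, 4, 2, 4], [1, 3, 4, 2]]
M⁴ = [[3, 4, 2, 4], [4, 7, 6, 6], [2, 6, 11, 6], [4, 6, 6, 7]]

6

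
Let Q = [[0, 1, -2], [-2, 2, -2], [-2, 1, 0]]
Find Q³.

[[4, 0, -4], [0, 0, 0], [-4, 0, 4]]

Q² = [[2, 0, -2], [0, 0, 0], [-2, 0, 2]]
Q³ = [[4, 0, -4], [0, 0, 0], [-4, 0, 4]]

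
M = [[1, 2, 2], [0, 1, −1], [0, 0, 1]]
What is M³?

M = I + N where N = [[0, 2, 2], [0, 0, −1], [0, 0, 0]] is strictly upper-triangular, so N³ = 0.
(I + N)³ = I + 3·N + 3·N² = [[1, 6, 0], [0, 1, −3], [0, 0, 1]].

[[1, 6, 0], [0, 1, −3], [0, 0, 1]]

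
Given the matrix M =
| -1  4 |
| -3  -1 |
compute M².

[[-11, -8], [6, -11]]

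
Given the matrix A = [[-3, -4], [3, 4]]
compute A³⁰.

A² = A (a projection; rank 1, trace 1), so A³⁰ = A.

[[-3, -4], [3, 4]]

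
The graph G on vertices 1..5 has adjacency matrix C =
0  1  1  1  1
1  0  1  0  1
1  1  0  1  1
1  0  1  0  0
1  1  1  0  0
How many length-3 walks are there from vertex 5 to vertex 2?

The number of length-3 walks from vertex 5 to vertex 2 is entry (5,2) of C^3, where C is the adjacency matrix.
C^2 = [[4, 2, 3, 1, 2], [2, 3, 2, 2, 2], [3, 2, 4, 1, 2], [1, 2, 1, 2, 2], [2, 2, 2, 2, 3]]
C^3 = [[8, 9, 9, 7, 9], [9, 6, 9, 4, 7], [9, 9, 8, 7, 9], [7, 4, 7, 2, 4], [9, 7, 9, 4, 6]]

7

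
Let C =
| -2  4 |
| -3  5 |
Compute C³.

tr C = 3 and det C = 2, so the characteristic polynomial is λ² − (3)λ + (2) with roots 1 and 2.
Eigenvectors give P = [[4, 1], [3, 1]] with P⁻¹ = [[1, -1], [-3, 4]], and C = P·diag(1, 2)·P⁻¹.
Then C³ = P·diag(1, 8)·P⁻¹ = [[4, 8], [3, 8]] · [[1, -1], [-3, 4]] = [[-20, 28], [-21, 29]].

[[-20, 28], [-21, 29]]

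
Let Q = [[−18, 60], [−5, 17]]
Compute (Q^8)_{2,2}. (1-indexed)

tr Q = −1 and det Q = −6, so the characteristic polynomial is λ² − (−1)λ + (−6) with roots 2 and −3.
Eigenvectors give P = [[3, 4], [1, 1]] with P⁻¹ = [[−1, 4], [1, −3]], and Q = P·diag(2, −3)·P⁻¹.
Then Q^8 = P·diag(256, 6561)·P⁻¹ = [[768, 26244], [256, 6561]] · [[−1, 4], [1, −3]] = [[25476, −75660], [6305, −18659]].

−18659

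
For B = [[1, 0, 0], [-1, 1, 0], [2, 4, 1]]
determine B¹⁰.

B = I + N where N = [[0, 0, 0], [-1, 0, 0], [2, 4, 0]] is strictly lower-triangular, so N³ = 0.
(I + N)¹⁰ = I + 10·N + 45·N² = [[1, 0, 0], [-10, 1, 0], [-160, 40, 1]].

[[1, 0, 0], [-10, 1, 0], [-160, 40, 1]]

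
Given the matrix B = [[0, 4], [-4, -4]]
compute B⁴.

B² = [[-16, -16], [16, 0]]
B³ = [[64, 0], [0, 64]]
B⁴ = [[0, 256], [-256, -256]]

[[0, 256], [-256, -256]]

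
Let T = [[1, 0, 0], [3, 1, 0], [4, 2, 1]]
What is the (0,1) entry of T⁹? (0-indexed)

0

T = I + N where N = [[0, 0, 0], [3, 0, 0], [4, 2, 0]] is strictly lower-triangular, so N³ = 0.
(I + N)⁹ = I + 9·N + 36·N² = [[1, 0, 0], [27, 1, 0], [252, 18, 1]].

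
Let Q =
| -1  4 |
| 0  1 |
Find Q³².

[[1, 0], [0, 1]]

Q² = I (check: tr Q = 0 and det Q = -1), so Q³² = I since 32 is even.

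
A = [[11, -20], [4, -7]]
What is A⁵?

tr A = 4 and det A = 3, so the characteristic polynomial is λ² − (4)λ + (3) with roots 3 and 1.
Eigenvectors give P = [[5, 2], [2, 1]] with P⁻¹ = [[1, -2], [-2, 5]], and A = P·diag(3, 1)·P⁻¹.
Then A⁵ = P·diag(243, 1)·P⁻¹ = [[1215, 2], [486, 1]] · [[1, -2], [-2, 5]] = [[1211, -2420], [484, -967]].

[[1211, -2420], [484, -967]]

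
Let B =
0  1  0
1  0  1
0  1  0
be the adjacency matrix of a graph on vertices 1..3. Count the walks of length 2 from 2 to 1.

0

The number of length-2 walks from vertex 2 to vertex 1 is entry (2,1) of B², where B is the adjacency matrix.
B² = [[1, 0, 1], [0, 2, 0], [1, 0, 1]]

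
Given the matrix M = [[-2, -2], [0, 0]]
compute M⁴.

M² = [[4, 4], [0, 0]]
M³ = [[-8, -8], [0, 0]]
M⁴ = [[16, 16], [0, 0]]

[[16, 16], [0, 0]]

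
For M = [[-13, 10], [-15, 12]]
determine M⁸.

[[19171, -12610], [18915, -12354]]

tr M = -1 and det M = -6, so the characteristic polynomial is λ² − (-1)λ + (-6) with roots 2 and -3.
Eigenvectors give P = [[-2, 1], [-3, 1]] with P⁻¹ = [[1, -1], [3, -2]], and M = P·diag(2, -3)·P⁻¹.
Then M⁸ = P·diag(256, 6561)·P⁻¹ = [[-512, 6561], [-768, 6561]] · [[1, -1], [3, -2]] = [[19171, -12610], [18915, -12354]].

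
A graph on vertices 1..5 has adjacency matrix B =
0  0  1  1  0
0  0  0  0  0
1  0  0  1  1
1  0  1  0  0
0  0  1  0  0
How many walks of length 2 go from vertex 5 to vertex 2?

0

The number of length-2 walks from vertex 5 to vertex 2 is entry (5,2) of B², where B is the adjacency matrix.
B² = [[2, 0, 1, 1, 1], [0, 0, 0, 0, 0], [1, 0, 3, 1, 0], [1, 0, 1, 2, 1], [1, 0, 0, 1, 1]]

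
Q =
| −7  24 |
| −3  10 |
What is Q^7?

[[−1015, 3048], [−381, 1144]]

tr Q = 3 and det Q = 2, so the characteristic polynomial is λ² − (3)λ + (2) with roots 2 and 1.
Eigenvectors give P = [[8, 3], [3, 1]] with P⁻¹ = [[−1, 3], [3, −8]], and Q = P·diag(2, 1)·P⁻¹.
Then Q^7 = P·diag(128, 1)·P⁻¹ = [[1024, 3], [384, 1]] · [[−1, 3], [3, −8]] = [[−1015, 3048], [−381, 1144]].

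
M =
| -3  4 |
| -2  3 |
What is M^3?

M² = I (check: tr M = 0 and det M = -1), so M^3 = M since 3 is odd.

[[-3, 4], [-2, 3]]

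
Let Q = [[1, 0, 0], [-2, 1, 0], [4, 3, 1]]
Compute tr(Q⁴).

3

Q = I + N where N = [[0, 0, 0], [-2, 0, 0], [4, 3, 0]] is strictly lower-triangular, so N³ = 0.
(I + N)⁴ = I + 4·N + 6·N² = [[1, 0, 0], [-8, 1, 0], [-20, 12, 1]].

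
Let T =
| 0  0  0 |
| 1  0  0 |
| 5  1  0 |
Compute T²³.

[[0, 0, 0], [0, 0, 0], [0, 0, 0]]

T is strictly triangular, hence nilpotent: T³ = 0, so T²³ = 0.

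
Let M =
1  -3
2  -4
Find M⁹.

[[1021, -1533], [1022, -1534]]

tr M = -3 and det M = 2, so the characteristic polynomial is λ² − (-3)λ + (2) with roots -2 and -1.
Eigenvectors give P = [[1, 3], [1, 2]] with P⁻¹ = [[-2, 3], [1, -1]], and M = P·diag(-2, -1)·P⁻¹.
Then M⁹ = P·diag(-512, -1)·P⁻¹ = [[-512, -3], [-512, -2]] · [[-2, 3], [1, -1]] = [[1021, -1533], [1022, -1534]].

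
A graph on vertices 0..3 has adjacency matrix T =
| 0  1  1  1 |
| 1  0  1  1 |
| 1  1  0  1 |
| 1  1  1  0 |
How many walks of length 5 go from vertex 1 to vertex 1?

60

The number of length-5 walks from vertex 1 to vertex 1 is entry (1,1) of T⁵, where T is the adjacency matrix.
T² = [[3, 2, 2, 2], [2, 3, 2, 2], [2, 2, 3, 2], [2, 2, 2, 3]]
T³ = [[6, 7, 7, 7], [7, 6, 7, 7], [7, 7, 6, 7], [7, 7, 7, 6]]
T⁴ = [[21, 20, 20, 20], [20, 21, 20, 20], [20, 20, 21, 20], [20, 20, 20, 21]]
T⁵ = [[60, 61, 61, 61], [61, 60, 61, 61], [61, 61, 60, 61], [61, 61, 61, 60]]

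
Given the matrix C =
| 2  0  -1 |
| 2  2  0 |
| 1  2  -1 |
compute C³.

[[1, -6, -2], [22, 4, -6], [14, 4, -5]]

C² = [[3, -2, -1], [8, 4, -2], [5, 2, 0]]
C³ = [[1, -6, -2], [22, 4, -6], [14, 4, -5]]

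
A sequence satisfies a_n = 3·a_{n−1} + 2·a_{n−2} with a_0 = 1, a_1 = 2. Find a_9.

With companion matrix T = [[3, 2], [1, 0]], [a_n, a_{n−1}]ᵀ = T·[a_{n−1}, a_{n−2}]ᵀ, so [a_9, a_8]ᵀ = T^8·[a_1, a_0]ᵀ.
T^8 = [[22363, 12558], [6279, 3526]], giving [a_9, a_8]ᵀ = [[57284], [16084]].

57284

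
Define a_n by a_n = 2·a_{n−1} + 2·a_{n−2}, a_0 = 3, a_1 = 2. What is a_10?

28064

With companion matrix M = [[2, 2], [1, 0]], [a_n, a_{n−1}]ᵀ = M·[a_{n−1}, a_{n−2}]ᵀ, so [a_10, a_9]ᵀ = M⁹·[a_1, a_0]ᵀ.
M⁹ = [[6688, 4896], [2448, 1792]], giving [a_10, a_9]ᵀ = [[28064], [10272]].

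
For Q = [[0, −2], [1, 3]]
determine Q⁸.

[[−254, −510], [255, 511]]

tr Q = 3 and det Q = 2, so the characteristic polynomial is λ² − (3)λ + (2) with roots 1 and 2.
Eigenvectors give P = [[−2, −1], [1, 1]] with P⁻¹ = [[−1, −1], [1, 2]], and Q = P·diag(1, 2)·P⁻¹.
Then Q⁸ = P·diag(1, 256)·P⁻¹ = [[−2, −256], [1, 256]] · [[−1, −1], [1, 2]] = [[−254, −510], [255, 511]].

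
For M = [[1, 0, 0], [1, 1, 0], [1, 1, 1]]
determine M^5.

M = I + N where N = [[0, 0, 0], [1, 0, 0], [1, 1, 0]] is strictly lower-triangular, so N^3 = 0.
(I + N)^5 = I + 5·N + 10·N^2 = [[1, 0, 0], [5, 1, 0], [15, 5, 1]].

[[1, 0, 0], [5, 1, 0], [15, 5, 1]]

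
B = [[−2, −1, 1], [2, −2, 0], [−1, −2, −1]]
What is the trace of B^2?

3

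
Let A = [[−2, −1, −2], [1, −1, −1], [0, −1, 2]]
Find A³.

A² = [[3, 5, 1], [−3, 1, −3], [−1, −1, 5]]
A³ = [[−1, −9, −9], [7, 5, −1], [1, −3, 13]]

[[−1, −9, −9], [7, 5, −1], [1, −3, 13]]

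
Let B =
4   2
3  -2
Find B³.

[[100, 36], [54, -8]]

B² = [[22, 4], [6, 10]]
B³ = [[100, 36], [54, -8]]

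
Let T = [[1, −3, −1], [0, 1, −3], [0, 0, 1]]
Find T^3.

[[1, −9, 24], [0, 1, −9], [0, 0, 1]]

T = I + N where N = [[0, −3, −1], [0, 0, −3], [0, 0, 0]] is strictly upper-triangular, so N^3 = 0.
(I + N)^3 = I + 3·N + 3·N^2 = [[1, −9, 24], [0, 1, −9], [0, 0, 1]].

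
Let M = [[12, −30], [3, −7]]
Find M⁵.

[[2142, −6330], [633, −1867]]

tr M = 5 and det M = 6, so the characteristic polynomial is λ² − (5)λ + (6) with roots 2 and 3.
Eigenvectors give P = [[3, 10], [1, 3]] with P⁻¹ = [[−3, 10], [1, −3]], and M = P·diag(2, 3)·P⁻¹.
Then M⁵ = P·diag(32, 243)·P⁻¹ = [[96, 2430], [32, 729]] · [[−3, 10], [1, −3]] = [[2142, −6330], [633, −1867]].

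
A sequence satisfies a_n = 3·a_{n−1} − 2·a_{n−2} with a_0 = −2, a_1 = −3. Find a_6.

−65

With companion matrix B = [[3, −2], [1, 0]], [a_n, a_{n−1}]ᵀ = B·[a_{n−1}, a_{n−2}]ᵀ, so [a_6, a_5]ᵀ = B⁵·[a_1, a_0]ᵀ.
B⁵ = [[63, −62], [31, −30]], giving [a_6, a_5]ᵀ = [[−65], [−33]].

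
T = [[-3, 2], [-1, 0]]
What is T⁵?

tr T = -3 and det T = 2, so the characteristic polynomial is λ² − (-3)λ + (2) with roots -2 and -1.
Eigenvectors give P = [[2, -1], [1, -1]] with P⁻¹ = [[1, -1], [1, -2]], and T = P·diag(-2, -1)·P⁻¹.
Then T⁵ = P·diag(-32, -1)·P⁻¹ = [[-64, 1], [-32, 1]] · [[1, -1], [1, -2]] = [[-63, 62], [-31, 30]].

[[-63, 62], [-31, 30]]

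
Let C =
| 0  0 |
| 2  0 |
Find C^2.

C is strictly triangular, hence nilpotent: C^2 = 0, so C^2 = 0.

[[0, 0], [0, 0]]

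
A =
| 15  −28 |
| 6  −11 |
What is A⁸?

[[45921, −91840], [19680, −39359]]

tr A = 4 and det A = 3, so the characteristic polynomial is λ² − (4)λ + (3) with roots 3 and 1.
Eigenvectors give P = [[7, 2], [3, 1]] with P⁻¹ = [[1, −2], [−3, 7]], and A = P·diag(3, 1)·P⁻¹.
Then A⁸ = P·diag(6561, 1)·P⁻¹ = [[45927, 2], [19683, 1]] · [[1, −2], [−3, 7]] = [[45921, −91840], [19680, −39359]].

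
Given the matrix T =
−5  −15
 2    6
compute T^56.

[[−5, −15], [2, 6]]

T² = T (a projection; rank 1, trace 1), so T^56 = T.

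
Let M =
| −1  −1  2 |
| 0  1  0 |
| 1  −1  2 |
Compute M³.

M² = [[3, −2, 2], [0, 1, 0], [1, −4, 6]]
M³ = [[−1, −7, 10], [0, 1, 0], [5, −11, 14]]

[[−1, −7, 10], [0, 1, 0], [5, −11, 14]]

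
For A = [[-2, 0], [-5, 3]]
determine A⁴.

[[16, 0], [-65, 81]]

tr A = 1 and det A = -6, so the characteristic polynomial is λ² − (1)λ + (-6) with roots -2 and 3.
Eigenvectors give P = [[1, 0], [1, -1]] with P⁻¹ = [[1, 0], [1, -1]], and A = P·diag(-2, 3)·P⁻¹.
Then A⁴ = P·diag(16, 81)·P⁻¹ = [[16, 0], [16, -81]] · [[1, 0], [1, -1]] = [[16, 0], [-65, 81]].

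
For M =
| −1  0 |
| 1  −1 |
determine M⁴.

[[1, 0], [−4, 1]]

M² = [[1, 0], [−2, 1]]
M³ = [[−1, 0], [3, −1]]
M⁴ = [[1, 0], [−4, 1]]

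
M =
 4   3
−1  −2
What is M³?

[[46, 27], [−9, −8]]

M² = [[13, 6], [−2, 1]]
M³ = [[46, 27], [−9, −8]]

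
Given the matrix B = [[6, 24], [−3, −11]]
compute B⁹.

tr B = −5 and det B = 6, so the characteristic polynomial is λ² − (−5)λ + (6) with roots −2 and −3.
Eigenvectors give P = [[3, −8], [−1, 3]] with P⁻¹ = [[3, 8], [1, 3]], and B = P·diag(−2, −3)·P⁻¹.
Then B⁹ = P·diag(−512, −19683)·P⁻¹ = [[−1536, 157464], [512, −59049]] · [[3, 8], [1, 3]] = [[152856, 460104], [−57513, −173051]].

[[152856, 460104], [−57513, −173051]]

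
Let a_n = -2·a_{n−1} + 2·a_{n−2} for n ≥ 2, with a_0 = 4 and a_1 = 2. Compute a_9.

With companion matrix C = [[-2, 2], [1, 0]], [a_n, a_{n−1}]ᵀ = C·[a_{n−1}, a_{n−2}]ᵀ, so [a_9, a_8]ᵀ = C⁸·[a_1, a_0]ᵀ.
C⁸ = [[2448, -1792], [-896, 656]], giving [a_9, a_8]ᵀ = [[-2272], [832]].

-2272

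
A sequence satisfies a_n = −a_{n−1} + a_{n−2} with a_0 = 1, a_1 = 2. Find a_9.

With companion matrix B = [[−1, 1], [1, 0]], [a_n, a_{n−1}]ᵀ = B·[a_{n−1}, a_{n−2}]ᵀ, so [a_9, a_8]ᵀ = B⁸·[a_1, a_0]ᵀ.
B⁸ = [[34, −21], [−21, 13]], giving [a_9, a_8]ᵀ = [[47], [−29]].

47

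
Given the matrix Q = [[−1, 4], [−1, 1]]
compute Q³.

Q² = [[−3, 0], [0, −3]]
Q³ = [[3, −12], [3, −3]]

[[3, −12], [3, −3]]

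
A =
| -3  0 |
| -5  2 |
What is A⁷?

tr A = -1 and det A = -6, so the characteristic polynomial is λ² − (-1)λ + (-6) with roots -3 and 2.
Eigenvectors give P = [[1, 0], [1, -1]] with P⁻¹ = [[1, 0], [1, -1]], and A = P·diag(-3, 2)·P⁻¹.
Then A⁷ = P·diag(-2187, 128)·P⁻¹ = [[-2187, 0], [-2187, -128]] · [[1, 0], [1, -1]] = [[-2187, 0], [-2315, 128]].

[[-2187, 0], [-2315, 128]]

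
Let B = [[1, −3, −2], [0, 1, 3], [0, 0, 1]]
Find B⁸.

B = I + N where N = [[0, −3, −2], [0, 0, 3], [0, 0, 0]] is strictly upper-triangular, so N³ = 0.
(I + N)⁸ = I + 8·N + 28·N² = [[1, −24, −268], [0, 1, 24], [0, 0, 1]].

[[1, −24, −268], [0, 1, 24], [0, 0, 1]]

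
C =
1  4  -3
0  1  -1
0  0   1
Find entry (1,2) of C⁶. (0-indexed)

C = I + N where N = [[0, 4, -3], [0, 0, -1], [0, 0, 0]] is strictly upper-triangular, so N³ = 0.
(I + N)⁶ = I + 6·N + 15·N² = [[1, 24, -78], [0, 1, -6], [0, 0, 1]].

-6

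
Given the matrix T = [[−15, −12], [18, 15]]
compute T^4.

tr T = 0 and det T = −9, so the characteristic polynomial is λ² − (0)λ + (−9) with roots −3 and 3.
Eigenvectors give P = [[−1, −2], [1, 3]] with P⁻¹ = [[−3, −2], [1, 1]], and T = P·diag(−3, 3)·P⁻¹.
Then T^4 = P·diag(81, 81)·P⁻¹ = [[−81, −162], [81, 243]] · [[−3, −2], [1, 1]] = [[81, 0], [0, 81]].

[[81, 0], [0, 81]]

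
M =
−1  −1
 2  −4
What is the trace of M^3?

−35

M^2 = [[−1, 5], [−10, 14]]
M^3 = [[11, −19], [38, −46]]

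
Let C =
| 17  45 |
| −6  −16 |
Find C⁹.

tr C = 1 and det C = −2, so the characteristic polynomial is λ² − (1)λ + (−2) with roots −1 and 2.
Eigenvectors give P = [[−5, 3], [2, −1]] with P⁻¹ = [[1, 3], [2, 5]], and C = P·diag(−1, 2)·P⁻¹.
Then C⁹ = P·diag(−1, 512)·P⁻¹ = [[5, 1536], [−2, −512]] · [[1, 3], [2, 5]] = [[3077, 7695], [−1026, −2566]].

[[3077, 7695], [−1026, −2566]]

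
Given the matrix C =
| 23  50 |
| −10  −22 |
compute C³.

tr C = 1 and det C = −6, so the characteristic polynomial is λ² − (1)λ + (−6) with roots −2 and 3.
Eigenvectors give P = [[−2, 5], [1, −2]] with P⁻¹ = [[2, 5], [1, 2]], and C = P·diag(−2, 3)·P⁻¹.
Then C³ = P·diag(−8, 27)·P⁻¹ = [[16, 135], [−8, −54]] · [[2, 5], [1, 2]] = [[167, 350], [−70, −148]].

[[167, 350], [−70, −148]]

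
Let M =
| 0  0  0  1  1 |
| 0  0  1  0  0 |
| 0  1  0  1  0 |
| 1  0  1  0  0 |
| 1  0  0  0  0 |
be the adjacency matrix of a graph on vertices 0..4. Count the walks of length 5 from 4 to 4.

The number of length-5 walks from vertex 4 to vertex 4 is entry (4,4) of M^5, where M is the adjacency matrix.
M^2 = [[2, 0, 1, 0, 0], [0, 1, 0, 1, 0], [1, 0, 2, 0, 0], [0, 1, 0, 2, 1], [0, 0, 0, 1, 1]]
M^3 = [[0, 1, 0, 3, 2], [1, 0, 2, 0, 0], [0, 2, 0, 3, 1], [3, 0, 3, 0, 0], [2, 0, 1, 0, 0]]
M^4 = [[5, 0, 4, 0, 0], [0, 2, 0, 3, 1], [4, 0, 5, 0, 0], [0, 3, 0, 6, 3], [0, 1, 0, 3, 2]]
M^5 = [[0, 4, 0, 9, 5], [4, 0, 5, 0, 0], [0, 5, 0, 9, 4], [9, 0, 9, 0, 0], [5, 0, 4, 0, 0]]

0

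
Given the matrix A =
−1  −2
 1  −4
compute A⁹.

tr A = −5 and det A = 6, so the characteristic polynomial is λ² − (−5)λ + (6) with roots −2 and −3.
Eigenvectors give P = [[2, −1], [1, −1]] with P⁻¹ = [[1, −1], [1, −2]], and A = P·diag(−2, −3)·P⁻¹.
Then A⁹ = P·diag(−512, −19683)·P⁻¹ = [[−1024, 19683], [−512, 19683]] · [[1, −1], [1, −2]] = [[18659, −38342], [19171, −38854]].

[[18659, −38342], [19171, −38854]]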